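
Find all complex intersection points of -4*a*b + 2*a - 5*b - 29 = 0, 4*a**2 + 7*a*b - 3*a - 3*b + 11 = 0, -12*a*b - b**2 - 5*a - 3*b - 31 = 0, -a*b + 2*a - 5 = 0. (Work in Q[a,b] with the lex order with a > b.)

{(1, -3)}

Compute a lex Gröbner basis by Buchberger's algorithm.
f_1 = -4*a*b + 2*a - 5*b - 29, LT = a*b.
f_2 = 4*a**2 + 7*a*b - 3*a - 3*b + 11, LT = a**2.
f_3 = -12*a*b - 5*a - b**2 - 3*b - 31, LT = a*b.
f_4 = -a*b + 2*a - 5, LT = a*b.

S(f_1,f_2): lcm = a**2*b. S = -1/2*a**2 - 7/4*a*b**2 + 2*a*b + 29/4*a + 3/4*b**2 - 11/4*b.
  leading term a**2: subtract (-1/8)·f_2 from -1/2*a**2 - 7/4*a*b**2 + 2*a*b + 29/4*a + 3/4*b**2 - 11/4*b → -7/4*a*b**2 + 23/8*a*b + 55/8*a + 3/4*b**2 - 25/8*b + 11/8
  leading term a*b**2: subtract (7/16*b)·f_1 from -7/4*a*b**2 + 23/8*a*b + 55/8*a + 3/4*b**2 - 25/8*b + 11/8 → 2*a*b + 55/8*a + 47/16*b**2 + 153/16*b + 11/8
  leading term a*b: subtract (-1/2)·f_1 from 2*a*b + 55/8*a + 47/16*b**2 + 153/16*b + 11/8 → 63/8*a + 47/16*b**2 + 113/16*b - 105/8
  leading term a: no divisor's leading term divides it; move 63/8*a to the remainder.
  leading term b**2: no divisor's leading term divides it; move 47/16*b**2 to the remainder.
  leading term b: no divisor's leading term divides it; move 113/16*b to the remainder.
  leading term 1: no divisor's leading term divides it; move -105/8 to the remainder.
  remainder 63/8*a + 47/16*b**2 + 113/16*b - 105/8 ≠ 0; add h_5 = 63/8*a + 47/16*b**2 + 113/16*b - 105/8 to the basis.

S(f_1,f_3): lcm = a*b. S = -11/12*a - 1/12*b**2 + b + 14/3.
  leading term a: subtract (-22/189)·h_5 from -11/12*a - 1/12*b**2 + b + 14/3 → 391/1512*b**2 + 2755/1512*b + 113/36
  leading term b**2: no divisor's leading term divides it; move 391/1512*b**2 to the remainder.
  leading term b: no divisor's leading term divides it; move 2755/1512*b to the remainder.
  leading term 1: no divisor's leading term divides it; move 113/36 to the remainder.
  remainder 391/1512*b**2 + 2755/1512*b + 113/36 ≠ 0; add h_6 = 391/1512*b**2 + 2755/1512*b + 113/36 to the basis.

S(f_1,f_4): lcm = a*b. S = 3/2*a + 5/4*b + 9/4.
  leading term a: subtract (4/21)·h_5 from 3/2*a + 5/4*b + 9/4 → -47/84*b**2 - 2/21*b + 19/4
  leading term b**2: subtract (-846/391)·h_6 from -47/84*b**2 - 2/21*b + 19/4 → 6017/1564*b + 18051/1564
  leading term b: no divisor's leading term divides it; move 6017/1564*b to the remainder.
  leading term 1: no divisor's leading term divides it; move 18051/1564 to the remainder.
  remainder 6017/1564*b + 18051/1564 ≠ 0; add h_7 = 6017/1564*b + 18051/1564 to the basis.

The other S-polynomials (S(f_2,f_3), S(f_2,f_4), S(f_3,f_4), S(f_1,h_5), S(f_2,h_5), S(f_3,h_5), S(f_4,h_5), S(f_1,h_6), S(f_2,h_6), S(f_3,h_6), S(f_4,h_6), S(h_5,h_6), S(f_1,h_7), S(f_2,h_7), S(f_3,h_7), S(f_4,h_7), S(h_5,h_7), S(h_6,h_7)) all reduce to 0 modulo the current basis, so we have a Gröbner basis.
Inter-reduce: drop elements whose leading term is divisible by another's, tail-reduce, and make monic.
Reduced Gröbner basis: {a - 1, b + 3}.

A lex Gröbner basis eliminates variables successively. Here b + 3 depends only on b, with roots {-3}; lifting each root through the earlier basis elements recovers the full solutions.
  b = -3: the earlier basis element becomes a - 1 = 0, giving a = 1 — point (1, -3).
A lex Gröbner basis triangularizes the system, enabling back-substitution.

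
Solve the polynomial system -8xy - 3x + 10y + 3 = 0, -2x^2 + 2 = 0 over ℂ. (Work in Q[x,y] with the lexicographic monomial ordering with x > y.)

{(-1, -1/3), (1, 0)}

Compute a lex Gröbner basis by Buchberger's algorithm.
f_1 = -8xy - 3x + 10y + 3, LT = xy.
f_2 = -2x^2 + 2, LT = x^2.

S(f_1,f_2): lcm = x^2y. S = 3/8x^2 - 5/4xy - 3/8x + y.
  leading term x^2: subtract (-3/16)·f_2 from 3/8x^2 - 5/4xy - 3/8x + y → -5/4xy - 3/8x + y + 3/8
  leading term xy: subtract (5/32)·f_1 from -5/4xy - 3/8x + y + 3/8 → 3/32x - 9/16y - 3/32
  leading term x: no divisor's leading term divides it; move 3/32x to the remainder.
  leading term y: no divisor's leading term divides it; move -9/16y to the remainder.
  leading term 1: no divisor's leading term divides it; move -3/32 to the remainder.
  remainder 3/32x - 9/16y - 3/32 ≠ 0; add h_3 = 3/32x - 9/16y - 3/32 to the basis.

S(f_1,h_3): lcm = xy. S = 3/8x + 6y^2 - 1/4y - 3/8.
  leading term x: subtract (4)·h_3 from 3/8x + 6y^2 - 1/4y - 3/8 → 6y^2 + 2y
  leading term y^2: no divisor's leading term divides it; move 6y^2 to the remainder.
  leading term y: no divisor's leading term divides it; move 2y to the remainder.
  remainder 6y^2 + 2y ≠ 0; add h_4 = 6y^2 + 2y to the basis.

S(f_2,h_3): lcm = x^2. S = 6xy + x - 1.
  leading term xy: subtract (-3/4)·f_1 from 6xy + x - 1 → -5/4x + 15/2y + 5/4
  leading term x: subtract (-40/3)·h_3 from -5/4x + 15/2y + 5/4 → 0
  remainder 0.

S(f_1,h_4): lcm = xy^2. S = 1/24xy - 5/4y^2 - 3/8y.
  leading term xy: subtract (-1/192)·f_1 from 1/24xy - 5/4y^2 - 3/8y → -1/64x - 5/4y^2 - 31/96y + 1/64
  leading term x: subtract (-1/6)·h_3 from -1/64x - 5/4y^2 - 31/96y + 1/64 → -5/4y^2 - 5/12y
  leading term y^2: subtract (-5/24)·h_4 from -5/4y^2 - 5/12y → 0
  remainder 0.

S(f_2,h_4): leading monomials are coprime, so the S-polynomial reduces to 0 (Buchberger's first criterion).
S(h_3,h_4): leading monomials are coprime, so the S-polynomial reduces to 0 (Buchberger's first criterion).
Every S-polynomial of the final basis reduces to 0, so we have a Gröbner basis.
Inter-reduce: drop elements whose leading term is divisible by another's, tail-reduce, and make monic.
Reduced Gröbner basis: {x - 6y - 1, y^2 + 1/3y}.

A lex Gröbner basis eliminates variables successively. Here y^2 + 1/3y depends only on y, with roots {-1/3, 0}; lifting each root through the earlier basis elements recovers the full solutions.
  y = -1/3: the earlier basis element becomes x + 1 = 0, giving x = -1 — point (-1, -1/3).
  y = 0: the earlier basis element becomes x - 1 = 0, giving x = 1 — point (1, 0).
Substituting each solution back into the original system confirms all equations vanish.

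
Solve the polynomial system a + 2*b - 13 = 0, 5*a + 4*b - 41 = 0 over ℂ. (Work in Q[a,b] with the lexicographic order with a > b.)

Compute a lex Gröbner basis by Buchberger's algorithm.
f_1 = a + 2*b - 13, LT = a.
f_2 = 5*a + 4*b - 41, LT = a.

S(f_1,f_2): lcm = a. S = 6/5*b - 24/5.
  leading term b: no divisor's leading term divides it; move 6/5*b to the remainder.
  leading term 1: no divisor's leading term divides it; move -24/5 to the remainder.
  remainder 6/5*b - 24/5 ≠ 0; add h_3 = 6/5*b - 24/5 to the basis.

The other S-polynomials (S(f_1,h_3), S(f_2,h_3)) all reduce to 0 modulo the current basis, so we have a Gröbner basis.
Inter-reduce: drop elements whose leading term is divisible by another's, tail-reduce, and make monic.
Reduced Gröbner basis: {a - 5, b - 4}.

Since the basis is lex-ordered, b - 4 is univariate in b. Its roots are {4}. Back-substituting each root into the other basis elements fixes the other coordinates.
  b = 4: the earlier basis element becomes a - 5 = 0, giving a = 5 — point (5, 4).
Each listed point satisfies every original equation (direct substitution).

{(5, 4)}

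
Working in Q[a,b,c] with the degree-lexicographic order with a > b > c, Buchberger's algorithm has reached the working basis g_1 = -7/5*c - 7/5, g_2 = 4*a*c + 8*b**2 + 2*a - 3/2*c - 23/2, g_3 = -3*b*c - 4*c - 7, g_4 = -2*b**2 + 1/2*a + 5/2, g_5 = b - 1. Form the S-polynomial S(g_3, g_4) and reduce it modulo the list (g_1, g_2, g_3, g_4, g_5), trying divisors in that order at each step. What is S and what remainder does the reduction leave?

lcm(LM(g_3), LM(g_4)) = b**2*c.
S = (lcm/LT(g_3))·g_3 − (lcm/LT(g_4))·g_4 = 1/4*a*c + 4/3*b*c + 7/3*b + 5/4*c.
Reduce S modulo (g_1, g_2, g_3, g_4, g_5) in that order:
  leading term a*c: subtract (-5/28*a)·g_1 from 1/4*a*c + 4/3*b*c + 7/3*b + 5/4*c → 4/3*b*c - 1/4*a + 7/3*b + 5/4*c
  leading term b*c: subtract (-20/21*b)·g_1 from 4/3*b*c - 1/4*a + 7/3*b + 5/4*c → -1/4*a + b + 5/4*c
  leading term a: no divisor's leading term divides it; move -1/4*a to the remainder.
  leading term b: subtract (1)·g_5 from b + 5/4*c → 5/4*c + 1
  leading term c: subtract (-25/28)·g_1 from 5/4*c + 1 → -1/4
  leading term 1: no divisor's leading term divides it; move -1/4 to the remainder.
The remainder -1/4*a - 1/4 is nonzero, so it would be added as the next basis element.

S(g_3, g_4) = 1/4*a*c + 4/3*b*c + 7/3*b + 5/4*c; remainder on division = -1/4*a - 1/4.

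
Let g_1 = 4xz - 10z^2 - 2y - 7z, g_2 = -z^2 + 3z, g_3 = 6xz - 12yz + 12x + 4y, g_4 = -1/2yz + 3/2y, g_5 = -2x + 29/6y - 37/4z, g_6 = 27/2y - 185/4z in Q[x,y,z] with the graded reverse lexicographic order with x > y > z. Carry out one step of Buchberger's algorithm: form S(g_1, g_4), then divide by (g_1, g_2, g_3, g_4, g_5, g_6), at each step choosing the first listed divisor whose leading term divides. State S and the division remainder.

lcm(LM(g_1), LM(g_4)) = xyz.
S = (lcm/LT(g_1))·g_1 − (lcm/LT(g_4))·g_4 = -5/2yz^2 + 3xy - 1/2y^2 - 7/4yz.
Reduce S modulo (g_1, g_2, g_3, g_4, g_5, g_6) in that order:
  leading term yz^2: subtract (5/2y)·g_2 from -5/2yz^2 + 3xy - 1/2y^2 - 7/4yz → 3xy - 1/2y^2 - 37/4yz
  leading term xy: subtract (-3/2y)·g_5 from 3xy - 1/2y^2 - 37/4yz → 27/4y^2 - 185/8yz
  leading term y^2: subtract (1/2y)·g_6 from 27/4y^2 - 185/8yz → 0
The remainder is 0, so this S-polynomial contributes no new basis element.
This is the inner loop of Buchberger's algorithm — each nonzero remainder becomes a new basis element.

S(g_1, g_4) = -5/2yz^2 + 3xy - 1/2y^2 - 7/4yz; remainder on division = 0.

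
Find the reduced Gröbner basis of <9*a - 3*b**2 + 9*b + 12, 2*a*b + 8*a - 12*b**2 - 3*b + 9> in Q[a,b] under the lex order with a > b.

G = {a - 1/3*b**2 + b + 4/3, b**3 - 17*b**2 - 41/2*b - 5/2}

f_1 = 9*a - 3*b**2 + 9*b + 12, LT = a.
f_2 = 2*a*b + 8*a - 12*b**2 - 3*b + 9, LT = a*b.

S(f_1,f_2): lcm = a*b. S = -4*a - 1/3*b**3 + 7*b**2 + 17/6*b - 9/2.
  leading term a: subtract (-4/9)·f_1 from -4*a - 1/3*b**3 + 7*b**2 + 17/6*b - 9/2 → -1/3*b**3 + 17/3*b**2 + 41/6*b + 5/6
  leading term b**3: no divisor's leading term divides it; move -1/3*b**3 to the remainder.
  leading term b**2: no divisor's leading term divides it; move 17/3*b**2 to the remainder.
  leading term b: no divisor's leading term divides it; move 41/6*b to the remainder.
  leading term 1: no divisor's leading term divides it; move 5/6 to the remainder.
  remainder -1/3*b**3 + 17/3*b**2 + 41/6*b + 5/6 ≠ 0; add g_3 = -1/3*b**3 + 17/3*b**2 + 41/6*b + 5/6 to the basis.

The other S-polynomials (S(f_1,g_3), S(f_2,g_3)) all reduce to 0 modulo the current basis, so we have a Gröbner basis.
Inter-reduce: drop elements whose leading term is divisible by another's, tail-reduce, and make monic.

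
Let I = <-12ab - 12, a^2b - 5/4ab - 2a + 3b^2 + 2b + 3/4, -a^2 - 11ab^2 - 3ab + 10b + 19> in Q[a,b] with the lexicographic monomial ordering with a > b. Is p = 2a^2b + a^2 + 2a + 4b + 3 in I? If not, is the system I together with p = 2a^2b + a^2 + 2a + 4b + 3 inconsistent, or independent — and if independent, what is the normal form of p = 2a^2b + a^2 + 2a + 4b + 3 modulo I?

2a^2b + a^2 + 2a + 4b + 3 lies in I (it reduces to 0).

First compute the reduced Gröbner basis of I by Buchberger's algorithm.
f_1 = -12ab - 12, LT = ab.
f_2 = a^2b - 5/4ab - 2a + 3b^2 + 2b + 3/4, LT = a^2b.
f_3 = -a^2 - 11ab^2 - 3ab + 10b + 19, LT = a^2.

S(f_1,f_2): lcm = a^2b. S = 5/4ab + 3a - 3b^2 - 2b - 3/4.
  leading term ab: subtract (-5/48)·f_1 from 5/4ab + 3a - 3b^2 - 2b - 3/4 → 3a - 3b^2 - 2b - 2
  leading term a: no divisor's leading term divides it; move 3a to the remainder.
  leading term b^2: no divisor's leading term divides it; move -3b^2 to the remainder.
  leading term b: no divisor's leading term divides it; move -2b to the remainder.
  leading term 1: no divisor's leading term divides it; move -2 to the remainder.
  remainder 3a - 3b^2 - 2b - 2 ≠ 0; add h_4 = 3a - 3b^2 - 2b - 2 to the basis.

S(f_1,f_3): lcm = a^2b. S = -11ab^3 - 3ab^2 + a + 10b^2 + 19b.
  leading term ab^3: subtract (11/12b^2)·f_1 from -11ab^3 - 3ab^2 + a + 10b^2 + 19b → -3ab^2 + a + 21b^2 + 19b
  leading term ab^2: subtract (1/4b)·f_1 from -3ab^2 + a + 21b^2 + 19b → a + 21b^2 + 22b
  leading term a: subtract (1/3)·h_4 from a + 21b^2 + 22b → 22b^2 + 68/3b + 2/3
  leading term b^2: no divisor's leading term divides it; move 22b^2 to the remainder.
  leading term b: no divisor's leading term divides it; move 68/3b to the remainder.
  leading term 1: no divisor's leading term divides it; move 2/3 to the remainder.
  remainder 22b^2 + 68/3b + 2/3 ≠ 0; add h_5 = 22b^2 + 68/3b + 2/3 to the basis.

S(f_2,f_3): lcm = a^2b. S = -11ab^3 - 3ab^2 - 5/4ab - 2a + 13b^2 + 21b + 3/4.
  leading term ab^3: subtract (11/12b^2)·f_1 from -11ab^3 - 3ab^2 - 5/4ab - 2a + 13b^2 + 21b + 3/4 → -3ab^2 - 5/4ab - 2a + 24b^2 + 21b + 3/4
  leading term ab^2: subtract (1/4b)·f_1 from -3ab^2 - 5/4ab - 2a + 24b^2 + 21b + 3/4 → -5/4ab - 2a + 24b^2 + 24b + 3/4
  leading term ab: subtract (5/48)·f_1 from -5/4ab - 2a + 24b^2 + 24b + 3/4 → -2a + 24b^2 + 24b + 2
  leading term a: subtract (-2/3)·h_4 from -2a + 24b^2 + 24b + 2 → 22b^2 + 68/3b + 2/3
  leading term b^2: subtract (1)·h_5 from 22b^2 + 68/3b + 2/3 → 0
  remainder 0.

S(f_1,h_4): lcm = ab. S = b^3 + 2/3b^2 + 2/3b + 1.
  leading term b^3: subtract (1/22b)·h_5 from b^3 + 2/3b^2 + 2/3b + 1 → -4/11b^2 + 7/11b + 1
  leading term b^2: subtract (-2/121)·h_5 from -4/11b^2 + 7/11b + 1 → 367/363b + 367/363
  leading term b: no divisor's leading term divides it; move 367/363b to the remainder.
  leading term 1: no divisor's leading term divides it; move 367/363 to the remainder.
  remainder 367/363b + 367/363 ≠ 0; add h_6 = 367/363b + 367/363 to the basis.

S(f_2,h_4): lcm = a^2b. S = ab^3 + 2/3ab^2 - 7/12ab - 2a + 3b^2 + 2b + 3/4.
  leading term ab^3: subtract (-1/12b^2)·f_1 from ab^3 + 2/3ab^2 - 7/12ab - 2a + 3b^2 + 2b + 3/4 → 2/3ab^2 - 7/12ab - 2a + 2b^2 + 2b + 3/4
  leading term ab^2: subtract (-1/18b)·f_1 from 2/3ab^2 - 7/12ab - 2a + 2b^2 + 2b + 3/4 → -7/12ab - 2a + 2b^2 + 4/3b + 3/4
  leading term ab: subtract (7/144)·f_1 from -7/12ab - 2a + 2b^2 + 4/3b + 3/4 → -2a + 2b^2 + 4/3b + 4/3
  leading term a: subtract (-2/3)·h_4 from -2a + 2b^2 + 4/3b + 4/3 → 0
  remainder 0.

S(f_3,h_4): lcm = a^2. S = 12ab^2 + 11/3ab + 2/3a - 10b - 19.
  leading term ab^2: subtract (-b)·f_1 from 12ab^2 + 11/3ab + 2/3a - 10b - 19 → 11/3ab + 2/3a - 22b - 19
  leading term ab: subtract (-11/36)·f_1 from 11/3ab + 2/3a - 22b - 19 → 2/3a - 22b - 68/3
  leading term a: subtract (2/9)·h_4 from 2/3a - 22b - 68/3 → 2/3b^2 - 194/9b - 200/9
  leading term b^2: subtract (1/33)·h_5 from 2/3b^2 - 194/9b - 200/9 → -734/33b - 734/33
  leading term b: subtract (-22)·h_6 from -734/33b - 734/33 → 0
  remainder 0.

S(f_1,h_5): lcm = ab^2. S = -34/33ab - 1/33a + b.
  leading term ab: subtract (17/198)·f_1 from -34/33ab - 1/33a + b → -1/33a + b + 34/33
  leading term a: subtract (-1/99)·h_4 from -1/33a + b + 34/33 → -1/33b^2 + 97/99b + 100/99
  leading term b^2: subtract (-1/726)·h_5 from -1/33b^2 + 97/99b + 100/99 → 367/363b + 367/363
  leading term b: subtract (1)·h_6 from 367/363b + 367/363 → 0
  remainder 0.

S(f_2,h_5): lcm = a^2b^2. S = -34/33a^2b - 1/33a^2 - 5/4ab^2 - 2ab + 3b^3 + 2b^2 + 3/4b.
  leading term a^2b: subtract (17/198a)·f_1 from -34/33a^2b - 1/33a^2 - 5/4ab^2 - 2ab + 3b^3 + 2b^2 + 3/4b → -1/33a^2 - 5/4ab^2 - 2ab + 34/33a + 3b^3 + 2b^2 + 3/4b
  leading term a^2: subtract (1/33)·f_3 from -1/33a^2 - 5/4ab^2 - 2ab + 34/33a + 3b^3 + 2b^2 + 3/4b → -11/12ab^2 - 21/11ab + 34/33a + 3b^3 + 2b^2 + 59/132b - 19/33
  leading term ab^2: subtract (11/144b)·f_1 from -11/12ab^2 - 21/11ab + 34/33a + 3b^3 + 2b^2 + 59/132b - 19/33 → -21/11ab + 34/33a + 3b^3 + 2b^2 + 15/11b - 19/33
  leading term ab: subtract (7/44)·f_1 from -21/11ab + 34/33a + 3b^3 + 2b^2 + 15/11b - 19/33 → 34/33a + 3b^3 + 2b^2 + 15/11b + 4/3
  leading term a: subtract (34/99)·h_4 from 34/33a + 3b^3 + 2b^2 + 15/11b + 4/3 → 3b^3 + 100/33b^2 + 203/99b + 200/99
  leading term b^3: subtract (3/22b)·h_5 from 3b^3 + 100/33b^2 + 203/99b + 200/99 → -2/33b^2 + 194/99b + 200/99
  leading term b^2: subtract (-1/363)·h_5 from -2/33b^2 + 194/99b + 200/99 → 734/363b + 734/363
  leading term b: subtract (2)·h_6 from 734/363b + 734/363 → 0
  remainder 0.

S(f_3,h_5): leading monomials are coprime, so the S-polynomial reduces to 0 (Buchberger's first criterion).
S(h_4,h_5): leading monomials are coprime, so the S-polynomial reduces to 0 (Buchberger's first criterion).
S(f_1,h_6): lcm = ab. S = -a + 1.
  leading term a: subtract (-1/3)·h_4 from -a + 1 → -b^2 - 2/3b + 1/3
  leading term b^2: subtract (-1/22)·h_5 from -b^2 - 2/3b + 1/3 → 4/11b + 4/11
  leading term b: subtract (132/367)·h_6 from 4/11b + 4/11 → 0
  remainder 0.

S(f_2,h_6): lcm = a^2b. S = -a^2 - 5/4ab - 2a + 3b^2 + 2b + 3/4.
  leading term a^2: subtract (1)·f_3 from -a^2 - 5/4ab - 2a + 3b^2 + 2b + 3/4 → 11ab^2 + 7/4ab - 2a + 3b^2 - 8b - 73/4
  leading term ab^2: subtract (-11/12b)·f_1 from 11ab^2 + 7/4ab - 2a + 3b^2 - 8b - 73/4 → 7/4ab - 2a + 3b^2 - 19b - 73/4
  leading term ab: subtract (-7/48)·f_1 from 7/4ab - 2a + 3b^2 - 19b - 73/4 → -2a + 3b^2 - 19b - 20
  leading term a: subtract (-2/3)·h_4 from -2a + 3b^2 - 19b - 20 → b^2 - 61/3b - 64/3
  leading term b^2: subtract (1/22)·h_5 from b^2 - 61/3b - 64/3 → -235/11b - 235/11
  leading term b: subtract (-7755/367)·h_6 from -235/11b - 235/11 → 0
  remainder 0.

S(f_3,h_6): leading monomials are coprime, so the S-polynomial reduces to 0 (Buchberger's first criterion).
S(h_4,h_6): leading monomials are coprime, so the S-polynomial reduces to 0 (Buchberger's first criterion).
S(h_5,h_6): lcm = b^2. S = 1/33b + 1/33.
  leading term b: subtract (11/367)·h_6 from 1/33b + 1/33 → 0
  remainder 0.

Every S-polynomial of the final basis reduces to 0, so we have a Gröbner basis.
Inter-reduce: drop elements whose leading term is divisible by another's, tail-reduce, and make monic.
Reduced Gröbner basis: {a - 1, b + 1}.
Label its elements g_1 = a - 1, g_2 = b + 1.

Reduce p = 2a^2b + a^2 + 2a + 4b + 3 modulo G:
  leading term a^2b: subtract (2ab)·g_1 from 2a^2b + a^2 + 2a + 4b + 3 → a^2 + 2ab + 2a + 4b + 3
  leading term a^2: subtract (a)·g_1 from a^2 + 2ab + 2a + 4b + 3 → 2ab + 3a + 4b + 3
  leading term ab: subtract (2b)·g_1 from 2ab + 3a + 4b + 3 → 3a + 6b + 3
  leading term a: subtract (3)·g_1 from 3a + 6b + 3 → 6b + 6
  leading term b: subtract (6)·g_2 from 6b + 6 → 0
  normal form = 0.
Since the normal form is 0, p ∈ I.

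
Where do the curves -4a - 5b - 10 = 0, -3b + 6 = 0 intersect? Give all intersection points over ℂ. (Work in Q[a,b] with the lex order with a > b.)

Compute a lex Gröbner basis by Buchberger's algorithm.
f_1 = -4a - 5b - 10, LT = a.
f_2 = -3b + 6, LT = b.

The S-polynomials (S(f_1,f_2)) all reduce to 0 modulo the current basis, so we have a Gröbner basis.
Inter-reduce: drop elements whose leading term is divisible by another's, tail-reduce, and make monic.
Reduced Gröbner basis: {a + 5, b - 2}.

From the last basis element, b - 2 = 0, so b takes values in {2}. Each choice, substituted upward through the basis, yields the corresponding point(s) of the solution set.
  b = 2: the earlier basis element becomes a + 5 = 0, giving a = -5 — point (-5, 2).
Substituting each solution back into the original system confirms all equations vanish.

{(-5, 2)}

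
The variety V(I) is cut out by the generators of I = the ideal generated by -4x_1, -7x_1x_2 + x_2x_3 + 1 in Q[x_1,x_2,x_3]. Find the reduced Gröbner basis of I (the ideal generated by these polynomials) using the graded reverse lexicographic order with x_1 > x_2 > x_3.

This is the nonlinear analogue of row-reducing a linear system.

f_1 = -4x_1, LT = x_1.
f_2 = -7x_1x_2 + x_2x_3 + 1, LT = x_1x_2.

S(f_1,f_2): lcm = x_1x_2. S = 1/7x_2x_3 + 1/7.
  reduce S modulo (f_1, f_2):
  remainder 1/7x_2x_3 + 1/7 ≠ 0; add g_3 = 1/7x_2x_3 + 1/7 to the basis.

The other S-polynomials (S(f_1,g_3), S(f_2,g_3)) all reduce to 0 modulo the current basis, so we have a Gröbner basis.
Inter-reduce: drop elements whose leading term is divisible by another's, tail-reduce, and make monic.

G = {x_2x_3 + 1, x_1}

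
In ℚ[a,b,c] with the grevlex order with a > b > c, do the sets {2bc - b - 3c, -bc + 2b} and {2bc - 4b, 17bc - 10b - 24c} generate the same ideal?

Yes, the ideals are equal.

Two ideals are equal iff their reduced Gröbner bases coincide (the reduced basis is unique for a fixed ordering).
Buchberger on the first generating set:
f_1 = 2bc - b - 3c, LT = bc.
f_2 = -bc + 2b, LT = bc.

S(f_1,f_2): lcm = bc. S = 3/2b - 3/2c.
  leading term b: no divisor's leading term divides it; move 3/2b to the remainder.
  leading term c: no divisor's leading term divides it; move -3/2c to the remainder.
  remainder 3/2b - 3/2c ≠ 0; add g_3 = 3/2b - 3/2c to the basis.

S(f_1,g_3): lcm = bc. S = c² - ½b - 3/2c.
  leading term c²: no divisor's leading term divides it; move c² to the remainder.
  leading term b: subtract (-⅓)·g_3 from -½b - 3/2c → -2c
  leading term c: no divisor's leading term divides it; move -2c to the remainder.
  remainder c² - 2c ≠ 0; add g_4 = c² - 2c to the basis.

The other S-polynomials (S(f_2,g_3), S(f_1,g_4), S(f_2,g_4), S(g_3,g_4)) all reduce to 0 modulo the current basis, so we have a Gröbner basis.
Inter-reduce: drop elements whose leading term is divisible by another's, tail-reduce, and make monic.
Reduced Gröbner basis: {c² - 2c, b - c}.

Buchberger on the second generating set:
h_1 = 2bc - 4b, LT = bc.
h_2 = 17bc - 10b - 24c, LT = bc.

S(h_1,h_2): lcm = bc. S = -24/17b + 24/17c.
  leading term b: no divisor's leading term divides it; move -24/17b to the remainder.
  leading term c: no divisor's leading term divides it; move 24/17c to the remainder.
  remainder -24/17b + 24/17c ≠ 0; add k_3 = -24/17b + 24/17c to the basis.

S(h_1,k_3): lcm = bc. S = c² - 2b.
  leading term c²: no divisor's leading term divides it; move c² to the remainder.
  leading term b: subtract (17/12)·k_3 from -2b → -2c
  leading term c: no divisor's leading term divides it; move -2c to the remainder.
  remainder c² - 2c ≠ 0; add k_4 = c² - 2c to the basis.

The other S-polynomials (S(h_2,k_3), S(h_1,k_4), S(h_2,k_4), S(k_3,k_4)) all reduce to 0 modulo the current basis, so we have a Gröbner basis.
Inter-reduce: drop elements whose leading term is divisible by another's, tail-reduce, and make monic.
Reduced Gröbner basis: {c² - 2c, b - c}.

Same reduced basis, so the two generating sets span the same ideal.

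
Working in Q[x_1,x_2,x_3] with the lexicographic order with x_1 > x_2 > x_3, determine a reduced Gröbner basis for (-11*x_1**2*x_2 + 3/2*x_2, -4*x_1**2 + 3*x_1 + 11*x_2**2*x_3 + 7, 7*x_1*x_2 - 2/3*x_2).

f_1 = -11*x_1**2*x_2 + 3/2*x_2, LT = x_1**2*x_2.
f_2 = -4*x_1**2 + 3*x_1 + 11*x_2**2*x_3 + 7, LT = x_1**2.
f_3 = 7*x_1*x_2 - 2/3*x_2, LT = x_1*x_2.

S(f_1,f_2): lcm = x_1**2*x_2. S = 3/4*x_1*x_2 + 11/4*x_2**3*x_3 + 71/44*x_2.
  leading term x_1*x_2: subtract (3/28)·f_3 from 3/4*x_1*x_2 + 11/4*x_2**3*x_3 + 71/44*x_2 → 11/4*x_2**3*x_3 + 519/308*x_2
  leading term x_2**3*x_3: no divisor's leading term divides it; move 11/4*x_2**3*x_3 to the remainder.
  leading term x_2: no divisor's leading term divides it; move 519/308*x_2 to the remainder.
  remainder 11/4*x_2**3*x_3 + 519/308*x_2 ≠ 0; add g_4 = 11/4*x_2**3*x_3 + 519/308*x_2 to the basis.

S(f_1,f_3): lcm = x_1**2*x_2. S = 2/21*x_1*x_2 - 3/22*x_2.
  leading term x_1*x_2: subtract (2/147)·f_3 from 2/21*x_1*x_2 - 3/22*x_2 → -1235/9702*x_2
  leading term x_2: no divisor's leading term divides it; move -1235/9702*x_2 to the remainder.
  remainder -1235/9702*x_2 ≠ 0; add g_5 = -1235/9702*x_2 to the basis.

The other S-polynomials (S(f_2,f_3), S(f_1,g_4), S(f_2,g_4), S(f_3,g_4), S(f_1,g_5), S(f_2,g_5), S(f_3,g_5), S(g_4,g_5)) all reduce to 0 modulo the current basis, so we have a Gröbner basis.
Inter-reduce: drop elements whose leading term is divisible by another's, tail-reduce, and make monic.

G = {x_1**2 - 3/4*x_1 - 7/4, x_2}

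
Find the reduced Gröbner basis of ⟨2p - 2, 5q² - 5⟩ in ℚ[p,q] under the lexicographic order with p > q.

This is the nonlinear analogue of row-reducing a linear system.

f_1 = 2p - 2, LT = p.
f_2 = 5q² - 5, LT = q².

S(f_1,f_2): leading monomials are coprime, so the S-polynomial reduces to 0 (Buchberger's first criterion).
Every S-polynomial of the final basis reduces to 0, so we have a Gröbner basis.

G = {p - 1, q² - 1}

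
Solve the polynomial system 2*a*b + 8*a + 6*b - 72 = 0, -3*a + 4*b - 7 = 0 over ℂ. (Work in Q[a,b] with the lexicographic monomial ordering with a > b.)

Compute a lex Gröbner basis by Buchberger's algorithm.
f_1 = 2*a*b + 8*a + 6*b - 72, LT = a*b.
f_2 = -3*a + 4*b - 7, LT = a.

S(f_1,f_2): lcm = a*b. S = 4*a + 4/3*b**2 + 2/3*b - 36.
  leading term a: subtract (-4/3)·f_2 from 4*a + 4/3*b**2 + 2/3*b - 36 → 4/3*b**2 + 6*b - 136/3
  leading term b**2: no divisor's leading term divides it; move 4/3*b**2 to the remainder.
  leading term b: no divisor's leading term divides it; move 6*b to the remainder.
  leading term 1: no divisor's leading term divides it; move -136/3 to the remainder.
  remainder 4/3*b**2 + 6*b - 136/3 ≠ 0; add h_3 = 4/3*b**2 + 6*b - 136/3 to the basis.

S(f_1,h_3): lcm = a*b**2. S = -1/2*a*b + 34*a + 3*b**2 - 36*b.
  leading term a*b: subtract (-1/4)·f_1 from -1/2*a*b + 34*a + 3*b**2 - 36*b → 36*a + 3*b**2 - 69/2*b - 18
  leading term a: subtract (-12)·f_2 from 36*a + 3*b**2 - 69/2*b - 18 → 3*b**2 + 27/2*b - 102
  leading term b**2: subtract (9/4)·h_3 from 3*b**2 + 27/2*b - 102 → 0
  remainder 0.

S(f_2,h_3): leading monomials are coprime, so the S-polynomial reduces to 0 (Buchberger's first criterion).
Every S-polynomial of the final basis reduces to 0, so we have a Gröbner basis.
Inter-reduce: drop elements whose leading term is divisible by another's, tail-reduce, and make monic.
Reduced Gröbner basis: {a - 4/3*b + 7/3, b**2 + 9/2*b - 34}.

The lex basis is triangular: the last element involves only b. Solving b**2 + 9/2*b - 34 = 0 gives b ∈ {-17/2, 4}; substituting each value into the earlier elements determines the remaining variables.
  b = -17/2: the earlier basis element becomes a + 41/3 = 0, giving a = -41/3 — point (-41/3, -17/2).
  b = 4: the earlier basis element becomes a - 3 = 0, giving a = 3 — point (3, 4).
Substituting each solution back into the original system confirms all equations vanish.

{(-41/3, -17/2), (3, 4)}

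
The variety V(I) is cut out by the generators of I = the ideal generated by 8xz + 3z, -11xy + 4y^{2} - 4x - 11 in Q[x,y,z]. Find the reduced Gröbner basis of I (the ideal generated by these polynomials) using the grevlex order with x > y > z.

This is the nonlinear analogue of row-reducing a linear system.

f_1 = 8xz + 3z, LT = xz.
f_2 = -11xy + 4y^{2} - 4x - 11, LT = xy.

S(f_1,f_2): lcm = xyz. S = \tfrac{4}{11}y^{2}z - \tfrac{4}{11}xz + \tfrac{3}{8}yz - z.
  reduce S modulo (f_1, f_2):
  remainder \tfrac{4}{11}y^{2}z + \tfrac{3}{8}yz - \tfrac{19}{22}z ≠ 0; add g_3 = \tfrac{4}{11}y^{2}z + \tfrac{3}{8}yz - \tfrac{19}{22}z to the basis.

The other S-polynomials (S(f_1,g_3), S(f_2,g_3)) all reduce to 0 modulo the current basis, so we have a Gröbner basis.

G = {y^{2}z + \tfrac{33}{32}yz - \tfrac{19}{8}z, xy - \tfrac{4}{11}y^{2} + \tfrac{4}{11}x + 1, xz + \tfrac{3}{8}z}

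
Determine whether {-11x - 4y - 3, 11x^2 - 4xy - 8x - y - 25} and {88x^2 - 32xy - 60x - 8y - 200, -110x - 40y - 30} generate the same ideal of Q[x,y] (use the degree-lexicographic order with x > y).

Equality of ideals is decidable: compute both reduced Gröbner bases (unique for the ordering) and check whether they agree.
Buchberger on the first generating set:
f_1 = -11x - 4y - 3, LT = x.
f_2 = 11x^2 - 4xy - 8x - y - 25, LT = x^2.

S(f_1,f_2): lcm = x^2. S = 8/11xy + x + 1/11y + 25/11.
  reduce S modulo (f_1, f_2):
  remainder -32/121y^2 - 57/121y + 2 ≠ 0; add g_3 = -32/121y^2 - 57/121y + 2 to the basis.

The other S-polynomials (S(f_1,g_3), S(f_2,g_3)) all reduce to 0 modulo the current basis, so we have a Gröbner basis.
Inter-reduce: drop elements whose leading term is divisible by another's, tail-reduce, and make monic.
Reduced Gröbner basis: {y^2 + 57/32y - 121/16, x + 4/11y + 3/11}.

Buchberger on the second generating set:
h_1 = 88x^2 - 32xy - 60x - 8y - 200, LT = x^2.
h_2 = -110x - 40y - 30, LT = x.

S(h_1,h_2): lcm = x^2. S = -8/11xy - 21/22x - 1/11y - 25/11.
  reduce S modulo (h_1, h_2):
  remainder 32/121y^2 + 5/11y - 487/242 ≠ 0; add k_3 = 32/121y^2 + 5/11y - 487/242 to the basis.

The other S-polynomials (S(h_1,k_3), S(h_2,k_3)) all reduce to 0 modulo the current basis, so we have a Gröbner basis.
Inter-reduce: drop elements whose leading term is divisible by another's, tail-reduce, and make monic.
Reduced Gröbner basis: {y^2 + 55/32y - 487/64, x + 4/11y + 3/11}.

Since the reduced bases disagree, the two ideals are not the same.

No, the ideals differ.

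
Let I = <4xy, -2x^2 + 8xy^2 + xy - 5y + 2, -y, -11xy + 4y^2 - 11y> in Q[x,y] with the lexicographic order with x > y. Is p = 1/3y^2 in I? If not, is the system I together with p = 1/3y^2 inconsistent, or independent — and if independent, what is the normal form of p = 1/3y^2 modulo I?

1/3y^2 lies in I (it reduces to 0).

First compute the reduced Gröbner basis of I by Buchberger's algorithm.
f_1 = 4xy, LT = xy.
f_2 = -2x^2 + 8xy^2 + xy - 5y + 2, LT = x^2.
f_3 = -y, LT = y.
f_4 = -11xy + 4y^2 - 11y, LT = xy.

The S-polynomials (S(f_1,f_2), S(f_1,f_3), S(f_1,f_4), S(f_2,f_3), S(f_2,f_4), S(f_3,f_4)) all reduce to 0 modulo the current basis, so we have a Gröbner basis.
Inter-reduce: drop elements whose leading term is divisible by another's, tail-reduce, and make monic.
Reduced Gröbner basis: {x^2 - 1, y}.
Label its elements g_1 = x^2 - 1, g_2 = y.

Reduce p = 1/3y^2 modulo G:
  leading term y^2: subtract (1/3y)·g_2 from 1/3y^2 → 0
  normal form = 0.
Since the normal form is 0, p ∈ I.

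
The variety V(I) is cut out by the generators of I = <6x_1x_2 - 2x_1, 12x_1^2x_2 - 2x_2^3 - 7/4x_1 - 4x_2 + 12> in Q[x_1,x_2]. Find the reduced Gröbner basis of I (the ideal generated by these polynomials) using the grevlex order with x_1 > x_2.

f_1 = 6x_1x_2 - 2x_1, LT = x_1x_2.
f_2 = 12x_1^2x_2 - 2x_2^3 - 7/4x_1 - 4x_2 + 12, LT = x_1^2x_2.

S(f_1,f_2): lcm = x_1^2x_2. S = 1/6x_2^3 - 1/3x_1^2 + 7/48x_1 + 1/3x_2 - 1.
  leading term x_2^3: no divisor's leading term divides it; move 1/6x_2^3 to the remainder.
  leading term x_1^2: no divisor's leading term divides it; move -1/3x_1^2 to the remainder.
  leading term x_1: no divisor's leading term divides it; move 7/48x_1 to the remainder.
  leading term x_2: no divisor's leading term divides it; move 1/3x_2 to the remainder.
  leading term 1: no divisor's leading term divides it; move -1 to the remainder.
  remainder 1/6x_2^3 - 1/3x_1^2 + 7/48x_1 + 1/3x_2 - 1 ≠ 0; add g_3 = 1/6x_2^3 - 1/3x_1^2 + 7/48x_1 + 1/3x_2 - 1 to the basis.

S(f_1,g_3): lcm = x_1x_2^3. S = 2x_1^3 - 1/3x_1x_2^2 - 7/8x_1^2 - 2x_1x_2 + 6x_1.
  leading term x_1^3: no divisor's leading term divides it; move 2x_1^3 to the remainder.
  leading term x_1x_2^2: subtract (-1/18x_2)·f_1 from -1/3x_1x_2^2 - 7/8x_1^2 - 2x_1x_2 + 6x_1 → -7/8x_1^2 - 19/9x_1x_2 + 6x_1
  leading term x_1^2: no divisor's leading term divides it; move -7/8x_1^2 to the remainder.
  leading term x_1x_2: subtract (-19/54)·f_1 from -19/9x_1x_2 + 6x_1 → 143/27x_1
  leading term x_1: no divisor's leading term divides it; move 143/27x_1 to the remainder.
  remainder 2x_1^3 - 7/8x_1^2 + 143/27x_1 ≠ 0; add g_4 = 2x_1^3 - 7/8x_1^2 + 143/27x_1 to the basis.

The other S-polynomials (S(f_2,g_3), S(f_1,g_4), S(f_2,g_4), S(g_3,g_4)) all reduce to 0 modulo the current basis, so we have a Gröbner basis.
Inter-reduce: drop elements whose leading term is divisible by another's, tail-reduce, and make monic.

G = {x_1^3 - 7/16x_1^2 + 143/54x_1, x_2^3 - 2x_1^2 + 7/8x_1 + 2x_2 - 6, x_1x_2 - 1/3x_1}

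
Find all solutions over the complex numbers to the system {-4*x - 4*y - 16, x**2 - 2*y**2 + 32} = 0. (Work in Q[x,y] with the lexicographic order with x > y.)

{(0, -4), (-16, 12)}

Compute a lex Gröbner basis by Buchberger's algorithm.
f_1 = -4*x - 4*y - 16, LT = x.
f_2 = x**2 - 2*y**2 + 32, LT = x**2.

S(f_1,f_2): lcm = x**2. S = x*y + 4*x + 2*y**2 - 32.
  leading term x*y: subtract (-1/4*y)·f_1 from x*y + 4*x + 2*y**2 - 32 → 4*x + y**2 - 4*y - 32
  leading term x: subtract (-1)·f_1 from 4*x + y**2 - 4*y - 32 → y**2 - 8*y - 48
  leading term y**2: no divisor's leading term divides it; move y**2 to the remainder.
  leading term y: no divisor's leading term divides it; move -8*y to the remainder.
  leading term 1: no divisor's leading term divides it; move -48 to the remainder.
  remainder y**2 - 8*y - 48 ≠ 0; add h_3 = y**2 - 8*y - 48 to the basis.

S(f_1,h_3): leading monomials are coprime, so the S-polynomial reduces to 0 (Buchberger's first criterion).
S(f_2,h_3): leading monomials are coprime, so the S-polynomial reduces to 0 (Buchberger's first criterion).
Every S-polynomial of the final basis reduces to 0, so we have a Gröbner basis.
Inter-reduce: drop elements whose leading term is divisible by another's, tail-reduce, and make monic.
Reduced Gröbner basis: {x + y + 4, y**2 - 8*y - 48}.

A lex Gröbner basis eliminates variables successively. Here y**2 - 8*y - 48 depends only on y, with roots {-4, 12}; lifting each root through the earlier basis elements recovers the full solutions.
  y = -4: the earlier basis element becomes x = 0, giving x = 0 — point (0, -4).
  y = 12: the earlier basis element becomes x + 16 = 0, giving x = -16 — point (-16, 12).
Substituting each solution back into the original system confirms all equations vanish.
Zero-dimensionality of the ideal guarantees finitely many solutions over ℂ.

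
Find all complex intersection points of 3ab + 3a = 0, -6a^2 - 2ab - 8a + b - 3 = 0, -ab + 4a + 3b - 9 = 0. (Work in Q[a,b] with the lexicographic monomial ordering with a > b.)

Compute a lex Gröbner basis by Buchberger's algorithm.
f_1 = 3ab + 3a, LT = ab.
f_2 = -6a^2 - 2ab - 8a + b - 3, LT = a^2.
f_3 = -ab + 4a + 3b - 9, LT = ab.

S(f_1,f_2): lcm = a^2b. S = a^2 - 1/3ab^2 - 4/3ab + 1/6b^2 - 1/2b.
  leading term a^2: subtract (-1/6)·f_2 from a^2 - 1/3ab^2 - 4/3ab + 1/6b^2 - 1/2b → -1/3ab^2 - 5/3ab - 4/3a + 1/6b^2 - 1/3b - 1/2
  leading term ab^2: subtract (-1/9b)·f_1 from -1/3ab^2 - 5/3ab - 4/3a + 1/6b^2 - 1/3b - 1/2 → -4/3ab - 4/3a + 1/6b^2 - 1/3b - 1/2
  leading term ab: subtract (-4/9)·f_1 from -4/3ab - 4/3a + 1/6b^2 - 1/3b - 1/2 → 1/6b^2 - 1/3b - 1/2
  leading term b^2: no divisor's leading term divides it; move 1/6b^2 to the remainder.
  leading term b: no divisor's leading term divides it; move -1/3b to the remainder.
  leading term 1: no divisor's leading term divides it; move -1/2 to the remainder.
  remainder 1/6b^2 - 1/3b - 1/2 ≠ 0; add h_4 = 1/6b^2 - 1/3b - 1/2 to the basis.

S(f_1,f_3): lcm = ab. S = 5a + 3b - 9.
  leading term a: no divisor's leading term divides it; move 5a to the remainder.
  leading term b: no divisor's leading term divides it; move 3b to the remainder.
  leading term 1: no divisor's leading term divides it; move -9 to the remainder.
  remainder 5a + 3b - 9 ≠ 0; add h_5 = 5a + 3b - 9 to the basis.

S(f_2,f_3): lcm = a^2b. S = 4a^2 + 1/3ab^2 + 13/3ab - 9a - 1/6b^2 + 1/2b.
  leading term a^2: subtract (-2/3)·f_2 from 4a^2 + 1/3ab^2 + 13/3ab - 9a - 1/6b^2 + 1/2b → 1/3ab^2 + 3ab - 43/3a - 1/6b^2 + 7/6b - 2
  leading term ab^2: subtract (1/9b)·f_1 from 1/3ab^2 + 3ab - 43/3a - 1/6b^2 + 7/6b - 2 → 8/3ab - 43/3a - 1/6b^2 + 7/6b - 2
  leading term ab: subtract (8/9)·f_1 from 8/3ab - 43/3a - 1/6b^2 + 7/6b - 2 → -17a - 1/6b^2 + 7/6b - 2
  leading term a: subtract (-17/5)·h_5 from -17a - 1/6b^2 + 7/6b - 2 → -1/6b^2 + 341/30b - 163/5
  leading term b^2: subtract (-1)·h_4 from -1/6b^2 + 341/30b - 163/5 → 331/30b - 331/10
  leading term b: no divisor's leading term divides it; move 331/30b to the remainder.
  leading term 1: no divisor's leading term divides it; move -331/10 to the remainder.
  remainder 331/30b - 331/10 ≠ 0; add h_6 = 331/30b - 331/10 to the basis.

The other S-polynomials (S(f_1,h_4), S(f_2,h_4), S(f_3,h_4), S(f_1,h_5), S(f_2,h_5), S(f_3,h_5), S(h_4,h_5), S(f_1,h_6), S(f_2,h_6), S(f_3,h_6), S(h_4,h_6), S(h_5,h_6)) all reduce to 0 modulo the current basis, so we have a Gröbner basis.
Inter-reduce: drop elements whose leading term is divisible by another's, tail-reduce, and make monic.
Reduced Gröbner basis: {a, b - 3}.

Since the basis is lex-ordered, b - 3 is univariate in b. Its roots are {3}. Back-substituting each root into the other basis elements fixes the other coordinates.
  b = 3: the earlier basis element becomes a = 0, giving a = 0 — point (0, 3).
Each listed point satisfies every original equation (direct substitution).

{(0, 3)}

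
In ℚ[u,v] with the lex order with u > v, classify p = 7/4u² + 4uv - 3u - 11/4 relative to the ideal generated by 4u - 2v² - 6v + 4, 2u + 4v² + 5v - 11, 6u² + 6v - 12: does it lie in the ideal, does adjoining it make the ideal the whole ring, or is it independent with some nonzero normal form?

7/4u² + 4uv - 3u - 11/4 lies in I (it reduces to 0).

First compute the reduced Gröbner basis of I by Buchberger's algorithm.
f_1 = 4u - 2v² - 6v + 4, LT = u.
f_2 = 2u + 4v² + 5v - 11, LT = u.
f_3 = 6u² + 6v - 12, LT = u².

S(f_1,f_2): lcm = u. S = -5/2v² - 4v + 13/2.
  leading term v²: no divisor's leading term divides it; move -5/2v² to the remainder.
  leading term v: no divisor's leading term divides it; move -4v to the remainder.
  leading term 1: no divisor's leading term divides it; move 13/2 to the remainder.
  remainder -5/2v² - 4v + 13/2 ≠ 0; add h_4 = -5/2v² - 4v + 13/2 to the basis.

S(f_1,f_3): lcm = u². S = -½uv² - 3/2uv + u - v + 2.
  leading term uv²: subtract (-⅛v²)·f_1 from -½uv² - 3/2uv + u - v + 2 → -3/2uv + u - ¼v⁴ - ¾v³ + ½v² - v + 2
  leading term uv: subtract (-⅜v)·f_1 from -3/2uv + u - ¼v⁴ - ¾v³ + ½v² - v + 2 → u - ¼v⁴ - 3/2v³ - 7/4v² + ½v + 2
  leading term u: subtract (¼)·f_1 from u - ¼v⁴ - 3/2v³ - 7/4v² + ½v + 2 → -¼v⁴ - 3/2v³ - 5/4v² + 2v + 1
  leading term v⁴: subtract (1/10v²)·h_4 from -¼v⁴ - 3/2v³ - 5/4v² + 2v + 1 → -11/10v³ - 19/10v² + 2v + 1
  leading term v³: subtract (11/25v)·h_4 from -11/10v³ - 19/10v² + 2v + 1 → -7/50v² - 43/50v + 1
  leading term v²: subtract (7/125)·h_4 from -7/50v² - 43/50v + 1 → -159/250v + 159/250
  leading term v: no divisor's leading term divides it; move -159/250v to the remainder.
  leading term 1: no divisor's leading term divides it; move 159/250 to the remainder.
  remainder -159/250v + 159/250 ≠ 0; add h_5 = -159/250v + 159/250 to the basis.

The other S-polynomials (S(f_2,f_3), S(f_1,h_4), S(f_2,h_4), S(f_3,h_4), S(f_1,h_5), S(f_2,h_5), S(f_3,h_5), S(h_4,h_5)) all reduce to 0 modulo the current basis, so we have a Gröbner basis.
Inter-reduce: drop elements whose leading term is divisible by another's, tail-reduce, and make monic.
Reduced Gröbner basis: {u - 1, v - 1}.
Label its elements g_1 = u - 1, g_2 = v - 1.

Reduce p = 7/4u² + 4uv - 3u - 11/4 modulo G:
  leading term u²: subtract (7/4u)·g_1 from 7/4u² + 4uv - 3u - 11/4 → 4uv - 5/4u - 11/4
  leading term uv: subtract (4v)·g_1 from 4uv - 5/4u - 11/4 → -5/4u + 4v - 11/4
  leading term u: subtract (-5/4)·g_1 from -5/4u + 4v - 11/4 → 4v - 4
  leading term v: subtract (4)·g_2 from 4v - 4 → 0
  normal form = 0.
Since the normal form is 0, p ∈ I.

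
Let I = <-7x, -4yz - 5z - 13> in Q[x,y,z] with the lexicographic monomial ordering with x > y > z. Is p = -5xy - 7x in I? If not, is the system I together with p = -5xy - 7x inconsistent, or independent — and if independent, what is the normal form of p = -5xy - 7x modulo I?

First compute the reduced Gröbner basis of I by Buchberger's algorithm.
f_1 = -7x, LT = x.
f_2 = -4yz - 5z - 13, LT = yz.

The S-polynomials (S(f_1,f_2)) all reduce to 0 modulo the current basis, so we have a Gröbner basis.
Inter-reduce: drop elements whose leading term is divisible by another's, tail-reduce, and make monic.
Reduced Gröbner basis: {x, yz + 5/4z + 13/4}.
Label its elements g_1 = x, g_2 = yz + 5/4z + 13/4.

Reduce p = -5xy - 7x modulo G:
  leading term xy: subtract (-5y)·g_1 from -5xy - 7x → -7x
  leading term x: subtract (-7)·g_1 from -7x → 0
  normal form = 0.
Since the normal form is 0, p ∈ I.

-5xy - 7x lies in I (it reduces to 0).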